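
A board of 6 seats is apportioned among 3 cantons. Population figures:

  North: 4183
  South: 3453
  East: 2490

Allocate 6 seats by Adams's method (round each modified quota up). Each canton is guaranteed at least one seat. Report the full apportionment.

North=2; South=2; East=2

Standard divisor 10126/6 ≈ 1687.667; standard quotas: North 2.479, South 2.046, East 1.475.
Rounding up gives 3, 3, 2 = 8 seats, so the divisor must be adjusted.
With modified divisor 2300: modified quotas North 1.819, South 1.501, East 1.083.
Rounding up: North 2, South 2, East 2 (total 6).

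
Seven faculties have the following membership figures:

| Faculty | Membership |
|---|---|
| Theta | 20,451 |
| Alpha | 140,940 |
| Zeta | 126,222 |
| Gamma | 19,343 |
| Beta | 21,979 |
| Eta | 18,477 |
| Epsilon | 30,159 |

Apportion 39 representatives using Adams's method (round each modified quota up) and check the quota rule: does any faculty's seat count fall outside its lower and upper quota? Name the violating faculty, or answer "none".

none

Standard quotas: Theta 2.112, Alpha 14.558, Zeta 13.038, Gamma 1.998, Beta 2.270, Eta 1.909, Epsilon 3.115.
Adams allocation: Theta 2, Alpha 14, Zeta 13, Gamma 2, Beta 3, Eta 2, Epsilon 3.
Every allocation lies between the lower and upper quota.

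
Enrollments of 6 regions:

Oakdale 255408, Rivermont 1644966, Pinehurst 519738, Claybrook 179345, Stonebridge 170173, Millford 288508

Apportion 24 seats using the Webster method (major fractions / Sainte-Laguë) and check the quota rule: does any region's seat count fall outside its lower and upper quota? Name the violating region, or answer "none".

Rivermont

Standard quotas: Oakdale 2.004, Rivermont 12.910, Pinehurst 4.079, Claybrook 1.407, Stonebridge 1.336, Millford 2.264.
Webster allocation: Oakdale 2, Rivermont 14, Pinehurst 4, Claybrook 1, Stonebridge 1, Millford 2.
Rivermont has quota 12.910 (lower 12, upper 13) but receives 14 — outside the quota interval.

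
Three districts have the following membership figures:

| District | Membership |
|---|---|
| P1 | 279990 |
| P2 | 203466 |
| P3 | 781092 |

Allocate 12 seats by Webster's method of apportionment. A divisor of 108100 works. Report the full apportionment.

P1=3, P2=2, P3=7

With modified divisor 108100: modified quotas P1 2.590, P2 1.882, P3 7.226.
Rounding to the nearest integer: P1 3, P2 2, P3 7 (total 12).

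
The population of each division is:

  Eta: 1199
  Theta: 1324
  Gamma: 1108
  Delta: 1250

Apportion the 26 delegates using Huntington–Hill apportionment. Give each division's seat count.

Eta 6; Theta 7; Gamma 6; Delta 7

With divisor 189: modified quotas Eta 6.344, Theta 7.005, Gamma 5.862, Delta 6.614.
Geometric-mean thresholds: Eta √(6·7)=6.481, Theta √(7·8)=7.483, Gamma √(5·6)=5.477, Delta √(6·7)=6.481.
Each quota rounded against its threshold gives Eta 6, Theta 7, Gamma 6, Delta 7 (total 26).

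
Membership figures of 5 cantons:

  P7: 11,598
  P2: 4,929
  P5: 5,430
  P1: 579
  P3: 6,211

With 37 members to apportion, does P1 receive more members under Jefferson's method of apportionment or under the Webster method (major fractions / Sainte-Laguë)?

Jefferson: P7 16, P2 6, P5 7, P1 0, P3 8.
Webster: P7 15, P2 6, P5 7, P1 1, P3 8.
P1 gets 0 under Jefferson and 1 under Webster.

Webster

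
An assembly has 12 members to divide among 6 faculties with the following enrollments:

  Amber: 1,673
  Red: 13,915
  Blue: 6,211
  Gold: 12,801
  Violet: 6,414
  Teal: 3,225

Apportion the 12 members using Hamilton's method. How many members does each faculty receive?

Standard divisor: 44239 ÷ 12 ≈ 3686.583.
Standard quotas: Amber 0.4538, Red 3.7745, Blue 1.6848, Gold 3.4723, Violet 1.7398, Teal 0.8748.
Lower quotas: Amber 0, Red 3, Blue 1, Gold 3, Violet 1, Teal 0 (sum 8, leaving 4 seats).
Remainders in descending order: Teal 0.8748, Red 0.7745, Violet 0.7398, Blue 0.6848, Gold 0.4723, Amber 0.4538.
The surplus seats go to Teal, Red, Violet, Blue.

Amber 0, Red 4, Blue 2, Gold 3, Violet 2, Teal 1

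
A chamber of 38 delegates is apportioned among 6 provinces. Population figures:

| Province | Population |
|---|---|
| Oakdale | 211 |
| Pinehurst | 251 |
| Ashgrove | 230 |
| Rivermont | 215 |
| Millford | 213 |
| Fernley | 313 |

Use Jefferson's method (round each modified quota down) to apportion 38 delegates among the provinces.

Standard divisor 1433/38 ≈ 37.711; standard quotas: Oakdale 5.595, Pinehurst 6.656, Ashgrove 6.099, Rivermont 5.701, Millford 5.648, Fernley 8.300.
Rounding down gives 5, 6, 6, 5, 5, 8 = 35 seats, so the divisor must be adjusted.
With modified divisor 35.3: modified quotas Oakdale 5.977, Pinehurst 7.110, Ashgrove 6.516, Rivermont 6.091, Millford 6.034, Fernley 8.867.
Rounding down: Oakdale 5, Pinehurst 7, Ashgrove 6, Rivermont 6, Millford 6, Fernley 8 (total 38).

Oakdale 5, Pinehurst 7, Ashgrove 6, Rivermont 6, Millford 6, Fernley 8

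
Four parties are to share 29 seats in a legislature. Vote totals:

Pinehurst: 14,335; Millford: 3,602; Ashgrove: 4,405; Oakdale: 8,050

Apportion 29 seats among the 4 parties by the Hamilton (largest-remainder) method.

Standard divisor: 30392 ÷ 29 = 1048.
Standard quotas: Pinehurst 13.6784, Millford 3.4370, Ashgrove 4.2032, Oakdale 7.6813.
Lower quotas: Pinehurst 13, Millford 3, Ashgrove 4, Oakdale 7 (sum 27, leaving 2 seats).
Remainders in descending order: Oakdale 0.6813, Pinehurst 0.6784, Millford 0.4370, Ashgrove 0.2032.
The surplus seats go to Oakdale, Pinehurst.

Pinehurst=14, Millford=3, Ashgrove=4, Oakdale=8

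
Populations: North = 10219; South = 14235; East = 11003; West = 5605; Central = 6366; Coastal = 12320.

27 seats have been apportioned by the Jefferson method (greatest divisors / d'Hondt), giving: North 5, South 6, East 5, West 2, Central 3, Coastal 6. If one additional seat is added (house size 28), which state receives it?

South

Priority for the next seat is population ÷ (current seats + 1).
Priorities: North 1703.167, South 2033.571, East 1833.833, West 1868.333, Central 1591.500, Coastal 1760.000.
Highest priority: South.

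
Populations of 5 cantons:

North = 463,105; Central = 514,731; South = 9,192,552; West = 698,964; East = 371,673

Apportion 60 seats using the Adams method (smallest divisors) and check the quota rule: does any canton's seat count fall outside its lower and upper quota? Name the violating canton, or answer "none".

South

Standard quotas: North 2.472, Central 2.747, South 49.066, West 3.731, East 1.984.
Adams allocation: North 3, Central 3, South 48, West 4, East 2.
South has quota 49.066 (lower 49, upper 50) but receives 48 — outside the quota interval.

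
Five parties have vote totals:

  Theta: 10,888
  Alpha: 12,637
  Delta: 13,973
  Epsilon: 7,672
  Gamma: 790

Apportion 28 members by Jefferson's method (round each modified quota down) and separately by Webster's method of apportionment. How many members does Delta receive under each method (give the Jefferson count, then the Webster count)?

Jefferson: Theta 7, Alpha 8, Delta 9, Epsilon 4, Gamma 0.
Webster: Theta 7, Alpha 8, Delta 8, Epsilon 5, Gamma 0.
Delta gets 9 under Jefferson and 8 under Webster.

9 and 8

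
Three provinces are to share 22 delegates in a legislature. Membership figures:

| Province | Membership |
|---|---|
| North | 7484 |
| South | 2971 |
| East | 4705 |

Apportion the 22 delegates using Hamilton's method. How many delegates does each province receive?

North: 11, South: 4, East: 7

Standard divisor: 15160 ÷ 22 ≈ 689.091.
Standard quotas: North 10.8607, South 4.3115, East 6.8278.
Lower quotas: North 10, South 4, East 6 (sum 20, leaving 2 seats).
Remainders in descending order: North 0.8607, East 0.8278, South 0.3115.
The surplus seats go to North, East.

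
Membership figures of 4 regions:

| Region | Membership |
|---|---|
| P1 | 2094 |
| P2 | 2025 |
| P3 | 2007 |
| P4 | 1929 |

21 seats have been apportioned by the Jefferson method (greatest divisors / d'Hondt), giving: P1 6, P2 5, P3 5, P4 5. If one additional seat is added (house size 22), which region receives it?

P2

Priority for the next seat is population ÷ (current seats + 1).
Priorities: P1 299.143, P2 337.500, P3 334.500, P4 321.500.
Highest priority: P2.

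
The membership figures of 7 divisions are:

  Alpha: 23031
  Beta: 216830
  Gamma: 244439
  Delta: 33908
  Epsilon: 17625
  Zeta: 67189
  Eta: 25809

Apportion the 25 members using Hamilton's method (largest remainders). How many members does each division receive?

Alpha 1, Beta 8, Gamma 10, Delta 1, Epsilon 1, Zeta 3, Eta 1

Total 628831; standard divisor 628831/25 ≈ 25153.24.
Standard quotas: Alpha 0.9156, Beta 8.6204, Gamma 9.7180, Delta 1.3481, Epsilon 0.7007, Zeta 2.6712, Eta 1.0261.
Lower quotas: Alpha 0, Beta 8, Gamma 9, Delta 1, Epsilon 0, Zeta 2, Eta 1 (sum 21, leaving 4 seats).
Remainders in descending order: Alpha 0.9156, Gamma 0.7180, Epsilon 0.7007, Zeta 0.6712, Beta 0.6204, Delta 0.3481, Eta 0.0261.
Largest remainders: Alpha, Gamma, Epsilon, Zeta receive the extra seats.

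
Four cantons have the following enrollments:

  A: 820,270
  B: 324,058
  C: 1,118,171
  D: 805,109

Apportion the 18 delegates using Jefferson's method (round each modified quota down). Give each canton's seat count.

A: 5, B: 2, C: 6, D: 5

Standard divisor 3067608/18 ≈ 170422.667; standard quotas: A 4.813, B 1.901, C 6.561, D 4.724.
Rounding down gives 4, 1, 6, 4 = 15 seats, so the divisor must be adjusted.
With modified divisor 160380: modified quotas A 5.115, B 2.021, C 6.972, D 5.020.
Rounding down: A 5, B 2, C 6, D 5 (total 18).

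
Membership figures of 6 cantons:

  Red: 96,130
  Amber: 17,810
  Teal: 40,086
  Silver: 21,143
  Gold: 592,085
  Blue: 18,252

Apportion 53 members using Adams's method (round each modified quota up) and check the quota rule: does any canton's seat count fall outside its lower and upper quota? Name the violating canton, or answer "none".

Standard quotas: Red 6.486, Amber 1.202, Teal 2.705, Silver 1.427, Gold 39.949, Blue 1.232.
Adams allocation: Red 7, Amber 2, Teal 3, Silver 2, Gold 37, Blue 2.
Gold has quota 39.949 (lower 39, upper 40) but receives 37 — outside the quota interval.

Gold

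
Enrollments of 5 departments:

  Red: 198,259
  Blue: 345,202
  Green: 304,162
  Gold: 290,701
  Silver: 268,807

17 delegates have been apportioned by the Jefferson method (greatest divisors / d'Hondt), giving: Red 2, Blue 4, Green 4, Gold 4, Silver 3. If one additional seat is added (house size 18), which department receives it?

Blue

Priority for the next seat is population ÷ (current seats + 1).
Priorities: Red 66086.333, Blue 69040.400, Green 60832.400, Gold 58140.200, Silver 67201.750.
Highest priority: Blue.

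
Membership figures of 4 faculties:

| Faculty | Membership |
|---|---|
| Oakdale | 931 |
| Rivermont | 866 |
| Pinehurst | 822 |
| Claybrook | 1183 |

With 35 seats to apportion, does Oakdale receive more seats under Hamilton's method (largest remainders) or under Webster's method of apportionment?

Hamilton: Oakdale 9, Rivermont 8, Pinehurst 7, Claybrook 11.
Webster: Oakdale 8, Rivermont 8, Pinehurst 8, Claybrook 11.
Oakdale gets 9 under Hamilton and 8 under Webster.

Hamilton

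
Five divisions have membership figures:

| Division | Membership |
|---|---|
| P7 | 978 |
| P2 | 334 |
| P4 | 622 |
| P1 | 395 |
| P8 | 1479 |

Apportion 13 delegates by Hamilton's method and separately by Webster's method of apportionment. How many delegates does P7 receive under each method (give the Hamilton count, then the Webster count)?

Hamilton: P7 3, P2 1, P4 2, P1 2, P8 5.
Webster: P7 4, P2 1, P4 2, P1 1, P8 5.
P7 gets 3 under Hamilton and 4 under Webster.

3 and 4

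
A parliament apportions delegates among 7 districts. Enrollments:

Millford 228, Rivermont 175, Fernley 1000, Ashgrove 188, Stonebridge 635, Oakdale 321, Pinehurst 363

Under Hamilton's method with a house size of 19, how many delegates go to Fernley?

Standard divisor: 2910 ÷ 19 ≈ 153.158.
Standard quotas: Millford 1.489, Rivermont 1.143, Fernley 6.529, Ashgrove 1.227, Stonebridge 4.146, Oakdale 2.096, Pinehurst 2.370.
Lower quotas: Millford 1, Rivermont 1, Fernley 6, Ashgrove 1, Stonebridge 4, Oakdale 2, Pinehurst 2 (sum 17, leaving 2 seats).
Remainders in descending order: Fernley 0.529, Millford 0.489, Pinehurst 0.370, Ashgrove 0.227, Stonebridge 0.146, Rivermont 0.143, Oakdale 0.096.
The surplus seats go to Fernley, Millford.
Fernley receives 7.

7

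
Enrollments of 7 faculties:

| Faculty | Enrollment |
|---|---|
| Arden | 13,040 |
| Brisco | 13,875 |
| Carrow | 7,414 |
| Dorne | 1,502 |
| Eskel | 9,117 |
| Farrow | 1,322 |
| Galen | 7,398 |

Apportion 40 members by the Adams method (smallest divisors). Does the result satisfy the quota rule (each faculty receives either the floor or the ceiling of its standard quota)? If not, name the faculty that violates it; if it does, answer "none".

none

Standard quotas: Arden 9.719, Brisco 10.341, Carrow 5.526, Dorne 1.119, Eskel 6.795, Farrow 0.985, Galen 5.514.
Adams allocation: Arden 9, Brisco 10, Carrow 6, Dorne 2, Eskel 7, Farrow 1, Galen 5.
Every allocation lies between the lower and upper quota.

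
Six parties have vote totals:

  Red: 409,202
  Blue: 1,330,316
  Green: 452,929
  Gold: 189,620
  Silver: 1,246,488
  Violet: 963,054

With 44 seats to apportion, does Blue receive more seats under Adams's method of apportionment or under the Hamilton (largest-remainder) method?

Hamilton

Adams: Red 4, Blue 12, Green 5, Gold 2, Silver 12, Violet 9.
Hamilton: Red 4, Blue 13, Green 4, Gold 2, Silver 12, Violet 9.
Blue gets 12 under Adams and 13 under Hamilton.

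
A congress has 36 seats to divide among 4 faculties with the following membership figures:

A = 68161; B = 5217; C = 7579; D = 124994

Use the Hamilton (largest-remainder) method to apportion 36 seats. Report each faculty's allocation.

Total 205951; standard divisor 205951/36 ≈ 5720.861.
Standard quotas: A 11.9145, B 0.9119, C 1.3248, D 21.8488.
Lower quotas: A 11, B 0, C 1, D 21 (sum 33, leaving 3 seats).
Remainders in descending order: A 0.9145, B 0.9119, D 0.8488, C 0.3248.
Largest remainders: A, B, D receive the extra seats.

A=12; B=1; C=1; D=22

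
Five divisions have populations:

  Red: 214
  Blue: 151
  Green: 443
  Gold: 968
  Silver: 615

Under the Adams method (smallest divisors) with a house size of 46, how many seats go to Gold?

Standard divisor 2391/46 ≈ 51.978; standard quotas: Red 4.117, Blue 2.905, Green 8.523, Gold 18.623, Silver 11.832.
Rounding up gives 5, 3, 9, 19, 12 = 48 seats, so the divisor must be adjusted.
With modified divisor 55: modified quotas Red 3.891, Blue 2.745, Green 8.055, Gold 17.600, Silver 11.182.
Rounding up: Red 4, Blue 3, Green 9, Gold 18, Silver 12 (total 46).
Gold receives 18.

18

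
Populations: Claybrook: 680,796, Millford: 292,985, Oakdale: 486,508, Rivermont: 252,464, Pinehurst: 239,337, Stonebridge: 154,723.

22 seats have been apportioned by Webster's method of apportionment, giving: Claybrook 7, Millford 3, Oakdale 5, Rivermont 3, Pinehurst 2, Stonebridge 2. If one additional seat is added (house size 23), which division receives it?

Pinehurst

Priority for the next seat is population ÷ (current seats + 0.5).
Priorities: Claybrook 90772.800, Millford 83710.000, Oakdale 88456.000, Rivermont 72132.571, Pinehurst 95734.800, Stonebridge 61889.200.
Highest priority: Pinehurst.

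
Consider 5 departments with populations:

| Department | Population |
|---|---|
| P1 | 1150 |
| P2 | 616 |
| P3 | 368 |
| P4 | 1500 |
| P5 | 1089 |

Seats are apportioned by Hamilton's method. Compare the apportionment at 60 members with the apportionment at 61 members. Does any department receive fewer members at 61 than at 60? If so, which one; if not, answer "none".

At 60 seats: P1 14, P2 8, P3 5, P4 19, P5 14.
At 61 seats: P1 15, P2 8, P3 5, P4 19, P5 14.
No department's allocation decreased.

none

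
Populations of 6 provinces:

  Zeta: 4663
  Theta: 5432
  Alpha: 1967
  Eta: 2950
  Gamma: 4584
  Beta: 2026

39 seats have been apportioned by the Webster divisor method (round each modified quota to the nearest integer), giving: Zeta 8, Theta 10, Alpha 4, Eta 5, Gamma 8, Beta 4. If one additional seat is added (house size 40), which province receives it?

Zeta

Priority for the next seat is population ÷ (current seats + 0.5).
Priorities: Zeta 548.588, Theta 517.333, Alpha 437.111, Eta 536.364, Gamma 539.294, Beta 450.222.
Highest priority: Zeta.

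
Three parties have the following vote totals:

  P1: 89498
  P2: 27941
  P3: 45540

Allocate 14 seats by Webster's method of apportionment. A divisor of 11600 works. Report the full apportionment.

With modified divisor 11600: modified quotas P1 7.715, P2 2.409, P3 3.926.
Rounding to the nearest integer: P1 8, P2 2, P3 4 (total 14).

P1 8; P2 2; P3 4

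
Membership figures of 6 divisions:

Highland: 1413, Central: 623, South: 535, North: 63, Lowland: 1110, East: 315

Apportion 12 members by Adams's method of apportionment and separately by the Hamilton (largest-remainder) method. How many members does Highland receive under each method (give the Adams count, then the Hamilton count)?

Adams: Highland 3, Central 2, South 2, North 1, Lowland 3, East 1.
Hamilton: Highland 4, Central 2, South 2, North 0, Lowland 3, East 1.
Highland gets 3 under Adams and 4 under Hamilton.

3 and 4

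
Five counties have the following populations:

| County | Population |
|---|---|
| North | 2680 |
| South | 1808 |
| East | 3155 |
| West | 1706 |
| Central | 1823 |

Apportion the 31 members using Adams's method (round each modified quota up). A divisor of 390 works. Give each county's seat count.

North 7, South 5, East 9, West 5, Central 5

With modified divisor 390: modified quotas North 6.872, South 4.636, East 8.090, West 4.374, Central 4.674.
Rounding up: North 7, South 5, East 9, West 5, Central 5 (total 31).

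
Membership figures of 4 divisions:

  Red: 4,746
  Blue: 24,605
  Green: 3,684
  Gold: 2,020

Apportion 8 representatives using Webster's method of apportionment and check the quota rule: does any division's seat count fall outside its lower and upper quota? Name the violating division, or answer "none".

Standard quotas: Red 1.083, Blue 5.615, Green 0.841, Gold 0.461.
Webster allocation: Red 1, Blue 6, Green 1, Gold 0.
Every allocation lies between the lower and upper quota.

none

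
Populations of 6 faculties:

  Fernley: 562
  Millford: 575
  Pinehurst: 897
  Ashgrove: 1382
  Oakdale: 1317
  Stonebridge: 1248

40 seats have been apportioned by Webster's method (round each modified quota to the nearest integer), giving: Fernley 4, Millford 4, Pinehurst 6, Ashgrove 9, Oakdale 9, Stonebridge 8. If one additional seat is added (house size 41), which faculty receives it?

Priority for the next seat is population ÷ (current seats + 0.5).
Priorities: Fernley 124.889, Millford 127.778, Pinehurst 138.000, Ashgrove 145.474, Oakdale 138.632, Stonebridge 146.824.
Highest priority: Stonebridge.

Stonebridge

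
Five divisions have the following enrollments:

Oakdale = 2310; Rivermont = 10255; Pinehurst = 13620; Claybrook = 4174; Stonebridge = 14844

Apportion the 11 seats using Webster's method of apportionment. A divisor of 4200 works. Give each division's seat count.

With modified divisor 4200: modified quotas Oakdale 0.550, Rivermont 2.442, Pinehurst 3.243, Claybrook 0.994, Stonebridge 3.534.
Rounding to the nearest integer: Oakdale 1, Rivermont 2, Pinehurst 3, Claybrook 1, Stonebridge 4 (total 11).

Oakdale 1, Rivermont 2, Pinehurst 3, Claybrook 1, Stonebridge 4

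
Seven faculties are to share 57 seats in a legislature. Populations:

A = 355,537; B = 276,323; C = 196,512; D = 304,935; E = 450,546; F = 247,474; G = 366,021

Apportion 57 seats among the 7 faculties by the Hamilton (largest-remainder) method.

Total 2197348; standard divisor 2197348/57 ≈ 38549.965.
Standard quotas: A 9.2228, B 7.1679, C 5.0976, D 7.9101, E 11.6873, F 6.4196, G 9.4947.
Lower quotas: A 9, B 7, C 5, D 7, E 11, F 6, G 9 (sum 54, leaving 3 seats).
Remainders in descending order: D 0.9101, E 0.6873, G 0.4947, F 0.4196, A 0.2228, B 0.1679, C 0.0976.
The surplus seats go to D, E, G.

A=9, B=7, C=5, D=8, E=12, F=6, G=10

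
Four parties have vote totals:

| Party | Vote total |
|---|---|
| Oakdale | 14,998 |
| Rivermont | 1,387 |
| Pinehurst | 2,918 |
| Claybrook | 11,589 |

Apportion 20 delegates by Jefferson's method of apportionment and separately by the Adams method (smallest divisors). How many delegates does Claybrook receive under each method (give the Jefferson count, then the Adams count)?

8 and 7

Jefferson: Oakdale 10, Rivermont 0, Pinehurst 2, Claybrook 8.
Adams: Oakdale 10, Rivermont 1, Pinehurst 2, Claybrook 7.
Claybrook gets 8 under Jefferson and 7 under Adams.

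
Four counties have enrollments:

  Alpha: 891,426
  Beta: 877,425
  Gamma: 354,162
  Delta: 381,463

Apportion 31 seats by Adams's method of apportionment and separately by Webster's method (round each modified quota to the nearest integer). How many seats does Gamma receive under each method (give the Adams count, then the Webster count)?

Adams: Alpha 11, Beta 10, Gamma 5, Delta 5.
Webster: Alpha 11, Beta 11, Gamma 4, Delta 5.
Gamma gets 5 under Adams and 4 under Webster.

5 and 4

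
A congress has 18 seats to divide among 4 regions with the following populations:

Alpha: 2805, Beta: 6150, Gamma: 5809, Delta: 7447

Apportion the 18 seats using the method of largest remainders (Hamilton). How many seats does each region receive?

Alpha 2, Beta 5, Gamma 5, Delta 6

The standard divisor is 22211/18 ≈ 1233.944.
Standard quotas: Alpha 2.2732, Beta 4.9840, Gamma 4.7077, Delta 6.0351.
Lower quotas: Alpha 2, Beta 4, Gamma 4, Delta 6 (sum 16, leaving 2 seats).
Remainders in descending order: Beta 0.9840, Gamma 0.7077, Alpha 0.2732, Delta 0.0351.
The surplus seats go to Beta, Gamma.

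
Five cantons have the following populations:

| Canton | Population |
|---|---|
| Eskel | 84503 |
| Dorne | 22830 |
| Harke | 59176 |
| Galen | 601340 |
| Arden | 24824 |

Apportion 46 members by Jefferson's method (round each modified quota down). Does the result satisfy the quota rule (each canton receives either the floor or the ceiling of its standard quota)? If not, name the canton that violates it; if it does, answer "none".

Galen

Standard quotas: Eskel 4.904, Dorne 1.325, Harke 3.434, Galen 34.897, Arden 1.441.
Jefferson allocation: Eskel 5, Dorne 1, Harke 3, Galen 36, Arden 1.
Galen has quota 34.897 (lower 34, upper 35) but receives 36 — outside the quota interval.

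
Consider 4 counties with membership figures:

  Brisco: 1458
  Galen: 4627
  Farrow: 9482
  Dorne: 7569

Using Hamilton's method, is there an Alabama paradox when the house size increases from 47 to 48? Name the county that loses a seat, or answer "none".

Galen

At 47 seats: Brisco 3, Galen 10, Farrow 19, Dorne 15.
At 48 seats: Brisco 3, Galen 9, Farrow 20, Dorne 16.
Galen drops from 10 to 9.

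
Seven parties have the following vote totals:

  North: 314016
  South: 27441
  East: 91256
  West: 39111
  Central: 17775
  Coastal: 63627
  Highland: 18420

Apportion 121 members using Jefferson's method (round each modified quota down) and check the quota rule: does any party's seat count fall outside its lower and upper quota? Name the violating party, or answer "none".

Standard quotas: North 66.468, South 5.808, East 19.316, West 8.279, Central 3.762, Coastal 13.468, Highland 3.899.
Jefferson allocation: North 68, South 6, East 19, West 8, Central 3, Coastal 13, Highland 4.
North has quota 66.468 (lower 66, upper 67) but receives 68 — outside the quota interval.

North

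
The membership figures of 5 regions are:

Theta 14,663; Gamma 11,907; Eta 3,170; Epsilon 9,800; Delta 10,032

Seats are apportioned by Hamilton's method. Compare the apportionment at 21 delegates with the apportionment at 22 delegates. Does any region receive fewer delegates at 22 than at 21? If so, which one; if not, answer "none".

At 21 seats: Theta 6, Gamma 5, Eta 2, Epsilon 4, Delta 4.
At 22 seats: Theta 7, Gamma 5, Eta 1, Epsilon 4, Delta 5.
Eta drops from 2 to 1.

Eta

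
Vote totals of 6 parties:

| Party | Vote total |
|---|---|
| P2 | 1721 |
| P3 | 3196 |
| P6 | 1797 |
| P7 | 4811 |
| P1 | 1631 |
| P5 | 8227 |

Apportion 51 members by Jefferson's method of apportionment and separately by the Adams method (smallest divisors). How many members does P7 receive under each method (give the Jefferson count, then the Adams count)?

12 and 11

Jefferson: P2 4, P3 7, P6 4, P7 12, P1 4, P5 20.
Adams: P2 4, P3 8, P6 5, P7 11, P1 4, P5 19.
P7 gets 12 under Jefferson and 11 under Adams.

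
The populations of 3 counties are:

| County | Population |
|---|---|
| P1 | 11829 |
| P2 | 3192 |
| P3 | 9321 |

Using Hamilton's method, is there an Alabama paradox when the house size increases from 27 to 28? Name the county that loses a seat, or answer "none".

none

At 27 seats: P1 13, P2 4, P3 10.
At 28 seats: P1 13, P2 4, P3 11.
No county's allocation decreased.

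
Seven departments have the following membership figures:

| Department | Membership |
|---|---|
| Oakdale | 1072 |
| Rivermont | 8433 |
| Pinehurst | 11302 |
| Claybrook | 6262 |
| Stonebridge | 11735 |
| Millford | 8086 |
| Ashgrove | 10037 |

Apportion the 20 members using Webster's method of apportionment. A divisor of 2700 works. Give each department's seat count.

Oakdale 0, Rivermont 3, Pinehurst 4, Claybrook 2, Stonebridge 4, Millford 3, Ashgrove 4

With modified divisor 2700: modified quotas Oakdale 0.397, Rivermont 3.123, Pinehurst 4.186, Claybrook 2.319, Stonebridge 4.346, Millford 2.995, Ashgrove 3.717.
Rounding to the nearest integer: Oakdale 0, Rivermont 3, Pinehurst 4, Claybrook 2, Stonebridge 4, Millford 3, Ashgrove 4 (total 20).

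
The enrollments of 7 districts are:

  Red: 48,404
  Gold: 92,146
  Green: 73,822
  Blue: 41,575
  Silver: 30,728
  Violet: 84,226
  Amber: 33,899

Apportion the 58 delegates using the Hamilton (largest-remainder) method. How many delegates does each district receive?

Total 404800; standard divisor 404800/58 ≈ 6979.31.
Standard quotas: Red 6.9354, Gold 13.2027, Green 10.5773, Blue 5.9569, Silver 4.4027, Violet 12.0680, Amber 4.8571.
Lower quotas: Red 6, Gold 13, Green 10, Blue 5, Silver 4, Violet 12, Amber 4 (sum 54, leaving 4 seats).
Remainders in descending order: Blue 0.9569, Red 0.9354, Amber 0.8571, Green 0.5773, Silver 0.4027, Gold 0.2027, Violet 0.0680.
Largest remainders: Blue, Red, Amber, Green receive the extra seats.

Red 7; Gold 13; Green 11; Blue 6; Silver 4; Violet 12; Amber 5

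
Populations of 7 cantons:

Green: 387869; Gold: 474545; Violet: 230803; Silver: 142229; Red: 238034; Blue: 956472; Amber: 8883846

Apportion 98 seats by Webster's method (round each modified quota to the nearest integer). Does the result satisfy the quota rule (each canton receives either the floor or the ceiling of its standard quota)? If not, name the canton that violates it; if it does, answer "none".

Standard quotas: Green 3.360, Gold 4.111, Violet 1.999, Silver 1.232, Red 2.062, Blue 8.285, Amber 76.952.
Webster allocation: Green 3, Gold 4, Violet 2, Silver 1, Red 2, Blue 8, Amber 78.
Amber has quota 76.952 (lower 76, upper 77) but receives 78 — outside the quota interval.

Amber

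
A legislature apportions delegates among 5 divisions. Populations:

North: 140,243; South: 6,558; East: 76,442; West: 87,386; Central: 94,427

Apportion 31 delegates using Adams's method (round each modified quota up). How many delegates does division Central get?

7

Standard divisor 405056/31 ≈ 13066.323; standard quotas: North 10.733, South 0.502, East 5.850, West 6.688, Central 7.227.
Rounding up gives 11, 1, 6, 7, 8 = 33 seats, so the divisor must be adjusted.
With modified divisor 14300: modified quotas North 9.807, South 0.459, East 5.346, West 6.111, Central 6.603.
Rounding up: North 10, South 1, East 6, West 7, Central 7 (total 31).
Central receives 7.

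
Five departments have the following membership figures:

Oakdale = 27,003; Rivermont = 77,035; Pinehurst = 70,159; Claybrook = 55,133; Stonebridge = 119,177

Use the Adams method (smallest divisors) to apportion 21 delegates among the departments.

Standard divisor 348507/21 ≈ 16595.571; standard quotas: Oakdale 1.627, Rivermont 4.642, Pinehurst 4.228, Claybrook 3.322, Stonebridge 7.181.
Rounding up gives 2, 5, 5, 4, 8 = 24 seats, so the divisor must be adjusted.
With modified divisor 18800: modified quotas Oakdale 1.436, Rivermont 4.098, Pinehurst 3.732, Claybrook 2.933, Stonebridge 6.339.
Rounding up: Oakdale 2, Rivermont 5, Pinehurst 4, Claybrook 3, Stonebridge 7 (total 21).

Oakdale: 2, Rivermont: 5, Pinehurst: 4, Claybrook: 3, Stonebridge: 7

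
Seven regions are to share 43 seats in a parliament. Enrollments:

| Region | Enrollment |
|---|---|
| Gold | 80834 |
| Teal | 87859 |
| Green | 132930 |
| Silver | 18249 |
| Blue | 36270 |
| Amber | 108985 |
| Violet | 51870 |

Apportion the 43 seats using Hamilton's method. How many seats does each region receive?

Gold: 7, Teal: 7, Green: 11, Silver: 2, Blue: 3, Amber: 9, Violet: 4

Standard divisor: 516997 ÷ 43 ≈ 12023.186.
Standard quotas: Gold 6.7232, Teal 7.3075, Green 11.0561, Silver 1.5178, Blue 3.0167, Amber 9.0646, Violet 4.3142.
Lower quotas: Gold 6, Teal 7, Green 11, Silver 1, Blue 3, Amber 9, Violet 4 (sum 41, leaving 2 seats).
Remainders in descending order: Gold 0.7232, Silver 0.5178, Violet 0.3142, Teal 0.3075, Amber 0.0646, Green 0.0561, Blue 0.0167.
The surplus seats go to Gold, Silver.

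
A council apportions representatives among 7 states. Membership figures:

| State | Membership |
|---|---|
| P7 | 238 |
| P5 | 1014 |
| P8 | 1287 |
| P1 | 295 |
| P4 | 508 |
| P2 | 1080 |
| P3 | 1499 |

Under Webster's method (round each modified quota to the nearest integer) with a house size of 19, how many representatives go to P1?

1

Standard divisor 5921/19 ≈ 311.632; standard quotas: P7 0.764, P5 3.254, P8 4.130, P1 0.947, P4 1.630, P2 3.466, P3 4.810.
Rounding to the nearest integer gives P7 1, P5 3, P8 4, P1 1, P4 2, P2 3, P3 5 — total 19, matching the house size, so no adjustment is needed.
P1 receives 1.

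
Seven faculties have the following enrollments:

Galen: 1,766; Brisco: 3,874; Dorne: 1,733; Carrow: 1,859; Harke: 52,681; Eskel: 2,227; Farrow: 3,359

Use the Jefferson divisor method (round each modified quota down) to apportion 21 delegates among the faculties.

Standard divisor 67499/21 ≈ 3214.238; standard quotas: Galen 0.549, Brisco 1.205, Dorne 0.539, Carrow 0.578, Harke 16.390, Eskel 0.693, Farrow 1.045.
Rounding down gives 0, 1, 0, 0, 16, 0, 1 = 18 seats, so the divisor must be adjusted.
With modified divisor 2700: modified quotas Galen 0.654, Brisco 1.435, Dorne 0.642, Carrow 0.689, Harke 19.511, Eskel 0.825, Farrow 1.244.
Rounding down: Galen 0, Brisco 1, Dorne 0, Carrow 0, Harke 19, Eskel 0, Farrow 1 (total 21).

Galen: 0, Brisco: 1, Dorne: 0, Carrow: 0, Harke: 19, Eskel: 0, Farrow: 1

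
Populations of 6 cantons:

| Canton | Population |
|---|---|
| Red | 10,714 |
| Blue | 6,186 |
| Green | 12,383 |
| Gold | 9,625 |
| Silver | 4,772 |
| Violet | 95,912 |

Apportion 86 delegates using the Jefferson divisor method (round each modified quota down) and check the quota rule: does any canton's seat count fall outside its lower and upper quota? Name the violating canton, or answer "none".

Violet

Standard quotas: Red 6.601, Blue 3.811, Green 7.629, Gold 5.930, Silver 2.940, Violet 59.090.
Jefferson allocation: Red 6, Blue 3, Green 7, Gold 6, Silver 3, Violet 61.
Violet has quota 59.090 (lower 59, upper 60) but receives 61 — outside the quota interval.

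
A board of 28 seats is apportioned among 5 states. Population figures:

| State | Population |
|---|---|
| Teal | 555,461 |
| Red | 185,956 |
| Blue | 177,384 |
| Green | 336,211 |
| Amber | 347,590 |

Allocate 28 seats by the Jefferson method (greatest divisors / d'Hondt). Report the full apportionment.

Teal: 10, Red: 3, Blue: 3, Green: 6, Amber: 6

Standard divisor 1602602/28 ≈ 57235.786; standard quotas: Teal 9.705, Red 3.249, Blue 3.099, Green 5.874, Amber 6.073.
Rounding down gives 9, 3, 3, 5, 6 = 26 seats, so the divisor must be adjusted.
With modified divisor 53000: modified quotas Teal 10.480, Red 3.509, Blue 3.347, Green 6.344, Amber 6.558.
Rounding down: Teal 10, Red 3, Blue 3, Green 6, Amber 6 (total 28).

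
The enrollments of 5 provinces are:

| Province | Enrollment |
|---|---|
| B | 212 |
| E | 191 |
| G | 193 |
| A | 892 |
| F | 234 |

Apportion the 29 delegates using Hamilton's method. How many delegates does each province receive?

The standard divisor is 1722/29 ≈ 59.379.
Standard quotas: B 3.570, E 3.217, G 3.250, A 15.022, F 3.941.
Lower quotas: B 3, E 3, G 3, A 15, F 3 (sum 27, leaving 2 seats).
Remainders in descending order: F 0.941, B 0.570, G 0.250, E 0.217, A 0.022.
Largest remainders: F, B receive the extra seats.

B: 4; E: 3; G: 3; A: 15; F: 4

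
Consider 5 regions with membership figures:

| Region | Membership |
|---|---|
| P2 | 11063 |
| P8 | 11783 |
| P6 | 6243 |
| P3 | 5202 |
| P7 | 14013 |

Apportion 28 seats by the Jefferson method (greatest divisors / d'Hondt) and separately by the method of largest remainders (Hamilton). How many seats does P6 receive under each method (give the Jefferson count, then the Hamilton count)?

3 and 4

Jefferson: P2 7, P8 7, P6 3, P3 3, P7 8.
Hamilton: P2 6, P8 7, P6 4, P3 3, P7 8.
P6 gets 3 under Jefferson and 4 under Hamilton.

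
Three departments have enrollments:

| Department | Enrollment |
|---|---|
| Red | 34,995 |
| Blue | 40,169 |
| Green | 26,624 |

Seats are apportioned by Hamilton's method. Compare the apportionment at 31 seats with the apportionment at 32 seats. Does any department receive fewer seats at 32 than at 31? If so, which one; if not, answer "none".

At 31 seats: Red 11, Blue 12, Green 8.
At 32 seats: Red 11, Blue 13, Green 8.
No department's allocation decreased.

none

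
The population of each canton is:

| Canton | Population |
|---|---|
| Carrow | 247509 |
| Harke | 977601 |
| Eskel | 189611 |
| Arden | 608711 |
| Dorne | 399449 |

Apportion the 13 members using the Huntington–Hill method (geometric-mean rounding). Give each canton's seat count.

With divisor 177102: modified quotas Carrow 1.398, Harke 5.520, Eskel 1.071, Arden 3.437, Dorne 2.255.
Geometric-mean thresholds: Carrow √(1·2)=1.414, Harke √(5·6)=5.477, Eskel √(1·2)=1.414, Arden √(3·4)=3.464, Dorne √(2·3)=2.449.
Each quota rounded against its threshold gives Carrow 1, Harke 6, Eskel 1, Arden 3, Dorne 2 (total 13).

Carrow: 1; Harke: 6; Eskel: 1; Arden: 3; Dorne: 2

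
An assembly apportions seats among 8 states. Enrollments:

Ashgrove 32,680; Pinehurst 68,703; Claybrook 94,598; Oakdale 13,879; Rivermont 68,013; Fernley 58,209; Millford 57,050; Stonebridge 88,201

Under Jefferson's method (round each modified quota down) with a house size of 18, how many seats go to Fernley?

2

Standard divisor 481333/18 ≈ 26740.722; standard quotas: Ashgrove 1.222, Pinehurst 2.569, Claybrook 3.538, Oakdale 0.519, Rivermont 2.543, Fernley 2.177, Millford 2.133, Stonebridge 3.298.
Rounding down gives 1, 2, 3, 0, 2, 2, 2, 3 = 15 seats, so the divisor must be adjusted.
With modified divisor 22400: modified quotas Ashgrove 1.459, Pinehurst 3.067, Claybrook 4.223, Oakdale 0.620, Rivermont 3.036, Fernley 2.599, Millford 2.547, Stonebridge 3.938.
Rounding down: Ashgrove 1, Pinehurst 3, Claybrook 4, Oakdale 0, Rivermont 3, Fernley 2, Millford 2, Stonebridge 3 (total 18).
Fernley receives 2.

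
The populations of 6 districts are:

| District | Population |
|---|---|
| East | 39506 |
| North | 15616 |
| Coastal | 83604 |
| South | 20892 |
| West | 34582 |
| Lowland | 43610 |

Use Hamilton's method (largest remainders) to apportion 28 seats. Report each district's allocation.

East 5; North 2; Coastal 10; South 2; West 4; Lowland 5

Total 237810; standard divisor 237810/28 ≈ 8493.214.
Standard quotas: East 4.6515, North 1.8386, Coastal 9.8436, South 2.4598, West 4.0717, Lowland 5.1347.
Lower quotas: East 4, North 1, Coastal 9, South 2, West 4, Lowland 5 (sum 25, leaving 3 seats).
Remainders in descending order: Coastal 0.8436, North 0.8386, East 0.6515, South 0.4598, Lowland 0.1347, West 0.0717.
Largest remainders: Coastal, North, East receive the extra seats.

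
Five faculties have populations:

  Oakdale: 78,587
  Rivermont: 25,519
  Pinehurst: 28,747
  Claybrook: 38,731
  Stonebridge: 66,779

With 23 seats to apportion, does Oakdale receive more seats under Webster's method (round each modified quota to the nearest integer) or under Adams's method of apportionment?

Webster

Webster: Oakdale 8, Rivermont 2, Pinehurst 3, Claybrook 4, Stonebridge 6.
Adams: Oakdale 7, Rivermont 3, Pinehurst 3, Claybrook 4, Stonebridge 6.
Oakdale gets 8 under Webster and 7 under Adams.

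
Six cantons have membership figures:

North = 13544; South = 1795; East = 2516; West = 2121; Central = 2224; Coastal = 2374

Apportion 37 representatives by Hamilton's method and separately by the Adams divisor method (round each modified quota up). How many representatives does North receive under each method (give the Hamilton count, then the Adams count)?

20 and 19

Hamilton: North 20, South 3, East 4, West 3, Central 3, Coastal 4.
Adams: North 19, South 3, East 4, West 3, Central 4, Coastal 4.
North gets 20 under Hamilton and 19 under Adams.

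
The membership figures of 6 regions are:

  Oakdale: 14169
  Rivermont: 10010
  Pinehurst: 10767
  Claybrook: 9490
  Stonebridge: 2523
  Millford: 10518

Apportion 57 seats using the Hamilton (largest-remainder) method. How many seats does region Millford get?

Total 57477; standard divisor 57477/57 ≈ 1008.368.
Standard quotas: Oakdale 14.0514, Rivermont 9.9269, Pinehurst 10.6776, Claybrook 9.4112, Stonebridge 2.5021, Millford 10.4307.
Lower quotas: Oakdale 14, Rivermont 9, Pinehurst 10, Claybrook 9, Stonebridge 2, Millford 10 (sum 54, leaving 3 seats).
Remainders in descending order: Rivermont 0.9269, Pinehurst 0.6776, Stonebridge 0.5021, Millford 0.4307, Claybrook 0.4112, Oakdale 0.0514.
The surplus seats go to Rivermont, Pinehurst, Stonebridge.
Millford receives 10.

10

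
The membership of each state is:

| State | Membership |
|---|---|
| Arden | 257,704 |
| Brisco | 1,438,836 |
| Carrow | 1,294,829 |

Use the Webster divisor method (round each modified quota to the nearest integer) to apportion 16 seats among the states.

Standard divisor 2991369/16 ≈ 186960.562; standard quotas: Arden 1.378, Brisco 7.696, Carrow 6.926.
Rounding to the nearest integer gives Arden 1, Brisco 8, Carrow 7 — total 16, matching the house size, so no adjustment is needed.

Arden 1; Brisco 8; Carrow 7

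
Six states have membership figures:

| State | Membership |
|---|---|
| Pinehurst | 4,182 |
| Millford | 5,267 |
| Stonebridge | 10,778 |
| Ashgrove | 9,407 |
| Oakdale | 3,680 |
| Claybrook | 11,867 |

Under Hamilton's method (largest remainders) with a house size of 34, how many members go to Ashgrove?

Standard divisor: 45181 ÷ 34 ≈ 1328.853.
Standard quotas: Pinehurst 3.1471, Millford 3.9636, Stonebridge 8.1108, Ashgrove 7.0790, Oakdale 2.7693, Claybrook 8.9303.
Lower quotas: Pinehurst 3, Millford 3, Stonebridge 8, Ashgrove 7, Oakdale 2, Claybrook 8 (sum 31, leaving 3 seats).
Remainders in descending order: Millford 0.9636, Claybrook 0.9303, Oakdale 0.7693, Pinehurst 0.1471, Stonebridge 0.1108, Ashgrove 0.0790.
The surplus seats go to Millford, Claybrook, Oakdale.
Ashgrove receives 7.

7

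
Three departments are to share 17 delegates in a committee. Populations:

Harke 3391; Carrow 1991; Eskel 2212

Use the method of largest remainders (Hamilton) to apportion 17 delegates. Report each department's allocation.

Harke: 8, Carrow: 4, Eskel: 5

The standard divisor is 7594/17 ≈ 446.706.
Standard quotas: Harke 7.591, Carrow 4.457, Eskel 4.952.
Lower quotas: Harke 7, Carrow 4, Eskel 4 (sum 15, leaving 2 seats).
Remainders in descending order: Eskel 0.952, Harke 0.591, Carrow 0.457.
Largest remainders: Eskel, Harke receive the extra seats.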